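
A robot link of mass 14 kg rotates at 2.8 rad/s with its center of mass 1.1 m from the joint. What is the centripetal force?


F = m * omega^2 * r
= 14 * 2.8^2 * 1.1
= 14 * 7.84 * 1.1
= 120.736 N


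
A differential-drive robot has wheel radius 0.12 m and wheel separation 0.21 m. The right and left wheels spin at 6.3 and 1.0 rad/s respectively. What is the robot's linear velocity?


vR = r*wR = 0.12*6.3 = 0.756 m/s
vL = r*wL = 0.12*1.0 = 0.12 m/s
v = (vR+vL)/2 = 0.438 m/s
omega = (vR-vL)/L = 3.0286 rad/s
linear velocity = 0.438 m/s


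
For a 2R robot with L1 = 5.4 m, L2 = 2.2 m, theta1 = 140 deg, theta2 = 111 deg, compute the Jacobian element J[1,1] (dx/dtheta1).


J[1,1] = -L1*sin(t1) - L2*sin(t1+t2)
= -5.4*sin(140) - 2.2*sin(251)
= -1.3909


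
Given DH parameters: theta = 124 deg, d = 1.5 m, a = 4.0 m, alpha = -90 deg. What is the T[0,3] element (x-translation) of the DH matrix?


T[0,3] = a * cos(theta)
= 4.0 * cos(124 deg)
= 4.0 * -0.5592
= -2.2368


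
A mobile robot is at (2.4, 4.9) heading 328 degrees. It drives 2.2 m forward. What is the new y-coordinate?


y_new = y0 + d*sin(theta)
= 4.9 + 2.2*sin(328)
= 4.9 + -1.1658
= 3.7342


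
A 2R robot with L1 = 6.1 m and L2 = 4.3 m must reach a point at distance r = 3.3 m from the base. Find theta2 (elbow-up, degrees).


cos(theta2) = (r^2 - L1^2 - L2^2) / (2*L1*L2)
cos(theta2) = (10.89 - 37.21 - 18.49) / 52.46
cos(theta2) = -0.854175
theta2 = 148.6687 degrees


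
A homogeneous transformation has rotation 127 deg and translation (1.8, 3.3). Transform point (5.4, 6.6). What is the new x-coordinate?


x' = cos(theta)*px - sin(theta)*py + tx
= -0.6018*5.4 - 0.7986*6.6 + 1.8
= -6.7208


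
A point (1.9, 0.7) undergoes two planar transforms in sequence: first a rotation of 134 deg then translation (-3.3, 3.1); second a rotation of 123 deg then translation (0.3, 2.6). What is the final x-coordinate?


After transform 1:
x1 = cos(134)*1.9 - sin(134)*0.7 + -3.3 = -5.1234
y1 = sin(134)*1.9 + cos(134)*0.7 + 3.1 = 3.9805
After transform 2:
x2 = cos(123)*-5.1234 - sin(123)*3.9805 + 0.3
= -0.2479


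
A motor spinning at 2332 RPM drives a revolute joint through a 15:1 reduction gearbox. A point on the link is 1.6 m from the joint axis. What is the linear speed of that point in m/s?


omega_motor = 2332 * 2*pi/60 = 244.2065 rad/s
omega_joint = omega_motor / 15 = 16.2804 rad/s
v = omega_joint * r = 16.2804 * 1.6
= 26.0487 m/s


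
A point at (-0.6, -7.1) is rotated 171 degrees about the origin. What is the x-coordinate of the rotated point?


x' = x*cos(theta) - y*sin(theta)
cos(171 deg) = -0.9877, sin(171 deg) = 0.1564
x' = -0.6 * -0.9877 - -7.1 * 0.1564
= 0.5926 - -1.1107
= 1.7033


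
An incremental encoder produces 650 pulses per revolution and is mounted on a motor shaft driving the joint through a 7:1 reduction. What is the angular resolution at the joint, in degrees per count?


counts per rev = 650
effective counts at joint = 650 * 7 = 4550
resolution = 360 / 4550
= 0.0791 deg/count


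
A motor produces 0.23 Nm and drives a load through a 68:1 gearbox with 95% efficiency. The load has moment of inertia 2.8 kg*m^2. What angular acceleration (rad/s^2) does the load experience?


tau_out = tau_motor * N * eta
= 0.23 * 68 * 0.95 = 14.858 Nm
alpha = tau_out / I = 14.858 / 2.8
= 5.3064 rad/s^2


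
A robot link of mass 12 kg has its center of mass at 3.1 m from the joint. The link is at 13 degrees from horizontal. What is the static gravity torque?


tau = m*g*L*cos(angle)
= 12 * 9.81 * 3.1 * cos(13 deg)
= 12 * 9.81 * 3.1 * 0.9744
= 355.5788 Nm


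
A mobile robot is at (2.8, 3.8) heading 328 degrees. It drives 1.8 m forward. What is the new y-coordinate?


y_new = y0 + d*sin(theta)
= 3.8 + 1.8*sin(328)
= 3.8 + -0.9539
= 2.8461


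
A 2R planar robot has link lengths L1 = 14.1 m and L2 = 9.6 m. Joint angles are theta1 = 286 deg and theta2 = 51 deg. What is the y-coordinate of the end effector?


Convert angles to radians: theta1 = 4.9916, theta2 = 0.8901
y = L1*sin(theta1) + L2*sin(theta1+theta2)
y = -13.5538 + -3.751
y = -17.3048


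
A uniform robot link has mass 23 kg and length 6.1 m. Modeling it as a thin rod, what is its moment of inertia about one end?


I = (1/3) * m * L^2
= (1/3) * 23 * 6.1^2
= 0.333333 * 23 * 37.21
= 285.2767 kg*m^2


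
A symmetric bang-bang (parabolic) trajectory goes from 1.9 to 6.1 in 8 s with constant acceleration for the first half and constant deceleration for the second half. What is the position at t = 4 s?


Symmetric rest-to-rest: each phase covers (pf-p0)/2 in time T/2. 0.5*a*(T/2)^2 = (pf-p0)/2 => a = 4*(pf-p0)/T^2
a = 4*(6.1-1.9)/8^2 = 0.2625
t = 4 is in the acceleration phase (t <= T/2).
p = p0 + 0.5*a*t^2 = 1.9 + 0.5*0.2625*4^2
= 4.0


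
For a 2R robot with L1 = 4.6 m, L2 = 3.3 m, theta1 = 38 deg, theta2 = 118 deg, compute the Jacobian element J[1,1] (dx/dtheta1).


J[1,1] = -L1*sin(t1) - L2*sin(t1+t2)
= -4.6*sin(38) - 3.3*sin(156)
= -4.1743


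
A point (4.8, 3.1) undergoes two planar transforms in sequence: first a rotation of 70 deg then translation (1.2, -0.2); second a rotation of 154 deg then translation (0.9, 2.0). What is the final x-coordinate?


After transform 1:
x1 = cos(70)*4.8 - sin(70)*3.1 + 1.2 = -0.0714
y1 = sin(70)*4.8 + cos(70)*3.1 + -0.2 = 5.3708
After transform 2:
x2 = cos(154)*-0.0714 - sin(154)*5.3708 + 0.9
= -1.3903


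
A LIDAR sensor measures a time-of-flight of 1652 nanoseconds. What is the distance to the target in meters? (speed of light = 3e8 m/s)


tof = 1652 ns = 1.652e-06 s
dist = c * tof / 2
= 3e8 * 1.652e-06 / 2
= 247.8 m


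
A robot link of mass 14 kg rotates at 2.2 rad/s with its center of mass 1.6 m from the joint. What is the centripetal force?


F = m * omega^2 * r
= 14 * 2.2^2 * 1.6
= 14 * 4.84 * 1.6
= 108.416 N


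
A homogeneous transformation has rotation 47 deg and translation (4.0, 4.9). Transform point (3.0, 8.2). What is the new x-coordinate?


x' = cos(theta)*px - sin(theta)*py + tx
= 0.682*3.0 - 0.7314*8.2 + 4.0
= 0.0489


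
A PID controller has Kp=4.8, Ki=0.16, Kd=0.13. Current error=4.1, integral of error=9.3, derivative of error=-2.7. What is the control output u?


u = Kp*e + Ki*int(e) + Kd*de/dt
= 4.8*4.1 + 0.16*9.3 + 0.13*(-2.7)
= 19.68 + 1.488 + -0.351
= 20.817


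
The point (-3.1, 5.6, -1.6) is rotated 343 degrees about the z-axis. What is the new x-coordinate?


Rotation about z-axis: x' = x*cos(theta) - y*sin(theta)
= -3.1 * 0.9563 - 5.6 * -0.2924
= -1.3273


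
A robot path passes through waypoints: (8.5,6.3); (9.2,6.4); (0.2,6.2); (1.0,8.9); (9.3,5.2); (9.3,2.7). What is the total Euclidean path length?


Segment lengths:
  seg1 = sqrt((0.7)^2 + (0.1)^2) = 0.7071
  seg2 = sqrt((-9.0)^2 + (-0.2)^2) = 9.0022
  seg3 = sqrt((0.8)^2 + (2.7)^2) = 2.816
  seg4 = sqrt((8.3)^2 + (-3.7)^2) = 9.0874
  seg5 = sqrt((0.0)^2 + (-2.5)^2) = 2.5
Total = 24.1127


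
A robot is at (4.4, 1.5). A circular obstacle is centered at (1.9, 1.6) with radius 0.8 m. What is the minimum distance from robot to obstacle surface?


center_dist = sqrt((4.4-1.9)^2 + (1.5-1.6)^2)
= sqrt(6.25 + 0.01)
= 2.502
min_dist = center_dist - radius = 2.502 - 0.8 = 1.702 m


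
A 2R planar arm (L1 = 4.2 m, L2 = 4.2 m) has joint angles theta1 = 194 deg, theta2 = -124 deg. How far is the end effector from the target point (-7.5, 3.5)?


End effector via forward kinematics:
x = L1*cos(t1) + L2*cos(t1+t2) = -2.6388
y = L1*sin(t1) + L2*sin(t1+t2) = 2.9306
Distance to target:
d = sqrt((-7.5 - -2.6388)^2 + (3.5 - 2.9306)^2)
= sqrt(23.6317 + 0.3242)
= 4.8945 m


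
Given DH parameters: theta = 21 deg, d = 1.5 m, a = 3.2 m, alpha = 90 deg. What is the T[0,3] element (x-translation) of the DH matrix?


T[0,3] = a * cos(theta)
= 3.2 * cos(21 deg)
= 3.2 * 0.9336
= 2.9875


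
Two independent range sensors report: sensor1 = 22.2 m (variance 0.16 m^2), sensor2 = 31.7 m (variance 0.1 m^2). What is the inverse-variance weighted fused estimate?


w1 = (1/var1) / (1/var1 + 1/var2)
   = 6.25 / (6.25 + 10.0) = 0.3846
w2 = 1 - w1 = 0.6154
fused = w1*s1 + w2*s2 = 8.5385 + 19.5077
= 28.0462 m


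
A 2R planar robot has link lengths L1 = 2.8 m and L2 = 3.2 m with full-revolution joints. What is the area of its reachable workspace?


r_max = L1 + L2 = 6.0 m
r_min = |L1 - L2| = 0.4 m
Area = pi*(r_max^2 - r_min^2)
= pi*(36.0 - 0.16)
= pi * 35.84
= 112.5947 m^2


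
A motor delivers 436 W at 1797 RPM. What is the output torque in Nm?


omega = 1797 * 2*pi/60 = 188.1814 rad/s
tau = P / omega = 436 / 188.1814
= 2.3169 Nm


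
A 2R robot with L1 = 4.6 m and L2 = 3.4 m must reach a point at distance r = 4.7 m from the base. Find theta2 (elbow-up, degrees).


cos(theta2) = (r^2 - L1^2 - L2^2) / (2*L1*L2)
cos(theta2) = (22.09 - 21.16 - 11.56) / 31.28
cos(theta2) = -0.339834
theta2 = 109.8667 degrees


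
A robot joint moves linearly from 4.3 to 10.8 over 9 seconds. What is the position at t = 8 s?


s = t/T = 8/9 = 0.8889
p(t) = p0 + (pf-p0)*s
= 4.3 + (10.8 - 4.3) * 0.8889
= 10.0778


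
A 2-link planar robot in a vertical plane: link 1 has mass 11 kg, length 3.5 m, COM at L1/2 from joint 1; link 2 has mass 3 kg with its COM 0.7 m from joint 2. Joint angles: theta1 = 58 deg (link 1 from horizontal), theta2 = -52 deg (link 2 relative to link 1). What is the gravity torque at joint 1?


Horizontal distance from joint 1 to link-1 COM:
  x_c1 = (L1/2)*cos(t1) = 1.75 * 0.5299 = 0.9274 m
Horizontal distance from joint 1 to link-2 COM:
  x_c2 = L1*cos(t1) + Lc2*cos(t1+t2)
       = 3.5*0.5299 + 0.7*0.9945 = 2.5509 m
tau1 = m1*g*x_c1 + m2*g*x_c2
     = 11*9.81*0.9274 + 3*9.81*2.5509
     = 100.0713 + 75.0725
     = 175.1438 Nm


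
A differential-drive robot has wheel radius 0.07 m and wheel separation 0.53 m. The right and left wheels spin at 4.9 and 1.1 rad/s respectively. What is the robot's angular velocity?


vR = r*wR = 0.07*4.9 = 0.343 m/s
vL = r*wL = 0.07*1.1 = 0.077 m/s
v = (vR+vL)/2 = 0.21 m/s
omega = (vR-vL)/L = 0.5019 rad/s
angular velocity = 0.5019 rad/s


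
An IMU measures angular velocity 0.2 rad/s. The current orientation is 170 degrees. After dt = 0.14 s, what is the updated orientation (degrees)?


delta_theta = w * dt = 0.2 * 0.14 = 0.028 rad
= 1.6043 deg
theta_new = 170 + 1.6043 = 171.6043 deg


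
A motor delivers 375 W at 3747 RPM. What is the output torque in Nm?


omega = 3747 * 2*pi/60 = 392.3849 rad/s
tau = P / omega = 375 / 392.3849
= 0.9557 Nm


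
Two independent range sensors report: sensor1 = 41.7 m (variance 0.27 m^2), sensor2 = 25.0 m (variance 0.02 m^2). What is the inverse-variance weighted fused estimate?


w1 = (1/var1) / (1/var1 + 1/var2)
   = 3.7037 / (3.7037 + 50.0) = 0.069
w2 = 1 - w1 = 0.931
fused = w1*s1 + w2*s2 = 2.8759 + 23.2759
= 26.1517 m


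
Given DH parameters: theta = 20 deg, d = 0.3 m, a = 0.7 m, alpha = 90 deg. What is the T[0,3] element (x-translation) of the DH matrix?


T[0,3] = a * cos(theta)
= 0.7 * cos(20 deg)
= 0.7 * 0.9397
= 0.6578


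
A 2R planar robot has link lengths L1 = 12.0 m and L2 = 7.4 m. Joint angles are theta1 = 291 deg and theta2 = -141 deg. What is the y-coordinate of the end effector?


Convert angles to radians: theta1 = 5.0789, theta2 = -2.4609
y = L1*sin(theta1) + L2*sin(theta1+theta2)
y = -11.203 + 3.7
y = -7.503


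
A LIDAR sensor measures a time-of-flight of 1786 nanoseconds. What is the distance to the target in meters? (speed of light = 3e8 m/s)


tof = 1786 ns = 1.786e-06 s
dist = c * tof / 2
= 3e8 * 1.786e-06 / 2
= 267.9 m


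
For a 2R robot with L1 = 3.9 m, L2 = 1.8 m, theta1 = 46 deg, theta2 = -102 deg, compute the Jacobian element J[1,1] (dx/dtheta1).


J[1,1] = -L1*sin(t1) - L2*sin(t1+t2)
= -3.9*sin(46) - 1.8*sin(-56)
= -1.3132


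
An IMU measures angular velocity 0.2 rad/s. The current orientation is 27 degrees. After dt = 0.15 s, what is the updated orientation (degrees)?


delta_theta = w * dt = 0.2 * 0.15 = 0.03 rad
= 1.7189 deg
theta_new = 27 + 1.7189 = 28.7189 deg


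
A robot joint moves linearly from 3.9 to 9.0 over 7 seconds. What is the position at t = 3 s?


s = t/T = 3/7 = 0.4286
p(t) = p0 + (pf-p0)*s
= 3.9 + (9.0 - 3.9) * 0.4286
= 6.0857


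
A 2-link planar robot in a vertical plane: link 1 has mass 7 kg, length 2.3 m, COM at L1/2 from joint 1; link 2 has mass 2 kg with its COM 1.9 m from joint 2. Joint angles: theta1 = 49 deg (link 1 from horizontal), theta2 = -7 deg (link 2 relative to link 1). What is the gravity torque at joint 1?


Horizontal distance from joint 1 to link-1 COM:
  x_c1 = (L1/2)*cos(t1) = 1.15 * 0.6561 = 0.7545 m
Horizontal distance from joint 1 to link-2 COM:
  x_c2 = L1*cos(t1) + Lc2*cos(t1+t2)
       = 2.3*0.6561 + 1.9*0.7431 = 2.9209 m
tau1 = m1*g*x_c1 + m2*g*x_c2
     = 7*9.81*0.7545 + 2*9.81*2.9209
     = 51.8093 + 57.3083
     = 109.1176 Nm


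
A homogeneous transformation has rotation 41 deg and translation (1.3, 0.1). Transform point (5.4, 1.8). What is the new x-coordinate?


x' = cos(theta)*px - sin(theta)*py + tx
= 0.7547*5.4 - 0.6561*1.8 + 1.3
= 4.1945


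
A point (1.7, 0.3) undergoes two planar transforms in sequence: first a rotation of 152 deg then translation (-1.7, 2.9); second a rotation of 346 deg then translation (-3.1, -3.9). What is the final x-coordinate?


After transform 1:
x1 = cos(152)*1.7 - sin(152)*0.3 + -1.7 = -3.3419
y1 = sin(152)*1.7 + cos(152)*0.3 + 2.9 = 3.4332
After transform 2:
x2 = cos(346)*-3.3419 - sin(346)*3.4332 + -3.1
= -5.512


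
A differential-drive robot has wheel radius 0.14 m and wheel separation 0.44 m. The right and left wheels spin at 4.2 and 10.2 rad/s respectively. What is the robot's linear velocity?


vR = r*wR = 0.14*4.2 = 0.588 m/s
vL = r*wL = 0.14*10.2 = 1.428 m/s
v = (vR+vL)/2 = 1.008 m/s
omega = (vR-vL)/L = -1.9091 rad/s
linear velocity = 1.008 m/s


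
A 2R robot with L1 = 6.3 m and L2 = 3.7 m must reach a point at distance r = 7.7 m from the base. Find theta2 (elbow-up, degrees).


cos(theta2) = (r^2 - L1^2 - L2^2) / (2*L1*L2)
cos(theta2) = (59.29 - 39.69 - 13.69) / 46.62
cos(theta2) = 0.12677
theta2 = 82.717 degrees


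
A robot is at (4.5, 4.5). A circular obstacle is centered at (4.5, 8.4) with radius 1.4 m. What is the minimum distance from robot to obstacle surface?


center_dist = sqrt((4.5-4.5)^2 + (4.5-8.4)^2)
= sqrt(0.0 + 15.21)
= 3.9
min_dist = center_dist - radius = 3.9 - 1.4 = 2.5 m


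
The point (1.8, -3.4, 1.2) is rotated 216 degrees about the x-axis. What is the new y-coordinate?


Rotation about x-axis: y' = y*cos(theta) - z*sin(theta)
= -3.4 * -0.809 - 1.2 * -0.5878
= 3.456


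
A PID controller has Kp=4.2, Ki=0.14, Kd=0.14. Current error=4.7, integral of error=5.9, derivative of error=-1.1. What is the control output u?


u = Kp*e + Ki*int(e) + Kd*de/dt
= 4.2*4.7 + 0.14*5.9 + 0.14*(-1.1)
= 19.74 + 0.826 + -0.154
= 20.412


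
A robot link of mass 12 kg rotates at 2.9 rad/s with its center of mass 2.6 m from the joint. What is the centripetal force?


F = m * omega^2 * r
= 12 * 2.9^2 * 2.6
= 12 * 8.41 * 2.6
= 262.392 N


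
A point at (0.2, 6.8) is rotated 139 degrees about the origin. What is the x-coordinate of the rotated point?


x' = x*cos(theta) - y*sin(theta)
cos(139 deg) = -0.7547, sin(139 deg) = 0.6561
x' = 0.2 * -0.7547 - 6.8 * 0.6561
= -0.1509 - 4.4612
= -4.6121


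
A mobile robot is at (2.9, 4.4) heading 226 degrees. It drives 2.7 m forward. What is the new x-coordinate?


x_new = x0 + d*cos(theta)
= 2.9 + 2.7*cos(226)
= 2.9 + -1.8756
= 1.0244


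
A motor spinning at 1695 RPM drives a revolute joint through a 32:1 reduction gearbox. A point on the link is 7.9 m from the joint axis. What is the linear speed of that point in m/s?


omega_motor = 1695 * 2*pi/60 = 177.5 rad/s
omega_joint = omega_motor / 32 = 5.5469 rad/s
v = omega_joint * r = 5.5469 * 7.9
= 43.8203 m/s


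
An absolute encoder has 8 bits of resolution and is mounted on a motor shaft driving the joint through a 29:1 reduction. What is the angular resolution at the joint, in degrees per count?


counts = 2^8 = 256
effective counts at joint = 256 * 29 = 7424
resolution = 360 / 7424
= 0.0485 deg/count


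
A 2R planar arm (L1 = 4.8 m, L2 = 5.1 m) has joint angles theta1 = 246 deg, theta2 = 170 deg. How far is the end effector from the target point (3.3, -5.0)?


End effector via forward kinematics:
x = L1*cos(t1) + L2*cos(t1+t2) = 0.8995
y = L1*sin(t1) + L2*sin(t1+t2) = -0.1569
Distance to target:
d = sqrt((3.3 - 0.8995)^2 + (-5.0 - -0.1569)^2)
= sqrt(5.7622 + 23.4554)
= 5.4053 m


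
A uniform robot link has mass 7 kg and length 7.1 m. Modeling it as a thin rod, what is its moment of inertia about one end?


I = (1/3) * m * L^2
= (1/3) * 7 * 7.1^2
= 0.333333 * 7 * 50.41
= 117.6233 kg*m^2


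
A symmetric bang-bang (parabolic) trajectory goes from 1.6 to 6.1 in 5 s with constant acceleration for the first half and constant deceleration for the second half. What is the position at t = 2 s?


Symmetric rest-to-rest: each phase covers (pf-p0)/2 in time T/2. 0.5*a*(T/2)^2 = (pf-p0)/2 => a = 4*(pf-p0)/T^2
a = 4*(6.1-1.6)/5^2 = 0.72
t = 2 is in the acceleration phase (t <= T/2).
p = p0 + 0.5*a*t^2 = 1.6 + 0.5*0.72*2^2
= 3.04


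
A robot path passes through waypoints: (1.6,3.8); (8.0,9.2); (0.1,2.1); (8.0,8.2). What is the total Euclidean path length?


Segment lengths:
  seg1 = sqrt((6.4)^2 + (5.4)^2) = 8.3738
  seg2 = sqrt((-7.9)^2 + (-7.1)^2) = 10.6217
  seg3 = sqrt((7.9)^2 + (6.1)^2) = 9.981
Total = 28.9764


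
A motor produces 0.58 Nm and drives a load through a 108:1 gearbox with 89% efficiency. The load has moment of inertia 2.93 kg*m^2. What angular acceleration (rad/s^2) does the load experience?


tau_out = tau_motor * N * eta
= 0.58 * 108 * 0.89 = 55.7496 Nm
alpha = tau_out / I = 55.7496 / 2.93
= 19.0272 rad/s^2


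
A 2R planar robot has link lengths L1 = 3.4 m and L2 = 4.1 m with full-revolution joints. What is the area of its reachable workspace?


r_max = L1 + L2 = 7.5 m
r_min = |L1 - L2| = 0.7 m
Area = pi*(r_max^2 - r_min^2)
= pi*(56.25 - 0.49)
= pi * 55.76
= 175.1752 m^2


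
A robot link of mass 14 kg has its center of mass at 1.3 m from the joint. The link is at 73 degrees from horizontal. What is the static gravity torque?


tau = m*g*L*cos(angle)
= 14 * 9.81 * 1.3 * cos(73 deg)
= 14 * 9.81 * 1.3 * 0.2924
= 52.2006 Nm


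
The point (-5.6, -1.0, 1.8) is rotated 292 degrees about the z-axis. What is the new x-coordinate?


Rotation about z-axis: x' = x*cos(theta) - y*sin(theta)
= -5.6 * 0.3746 - -1.0 * -0.9272
= -3.025


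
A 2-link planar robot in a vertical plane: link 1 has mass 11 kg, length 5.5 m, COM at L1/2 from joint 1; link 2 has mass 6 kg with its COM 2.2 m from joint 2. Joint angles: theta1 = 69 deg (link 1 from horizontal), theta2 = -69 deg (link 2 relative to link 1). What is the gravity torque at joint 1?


Horizontal distance from joint 1 to link-1 COM:
  x_c1 = (L1/2)*cos(t1) = 2.75 * 0.3584 = 0.9855 m
Horizontal distance from joint 1 to link-2 COM:
  x_c2 = L1*cos(t1) + Lc2*cos(t1+t2)
       = 5.5*0.3584 + 2.2*1.0 = 4.171 m
tau1 = m1*g*x_c1 + m2*g*x_c2
     = 11*9.81*0.9855 + 6*9.81*4.171
     = 106.3466 + 245.5065
     = 351.853 Nm


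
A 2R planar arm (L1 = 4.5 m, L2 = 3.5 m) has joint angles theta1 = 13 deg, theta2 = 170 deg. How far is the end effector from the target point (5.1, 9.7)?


End effector via forward kinematics:
x = L1*cos(t1) + L2*cos(t1+t2) = 0.8895
y = L1*sin(t1) + L2*sin(t1+t2) = 0.8291
Distance to target:
d = sqrt((5.1 - 0.8895)^2 + (9.7 - 0.8291)^2)
= sqrt(17.7286 + 78.6928)
= 9.8194 m


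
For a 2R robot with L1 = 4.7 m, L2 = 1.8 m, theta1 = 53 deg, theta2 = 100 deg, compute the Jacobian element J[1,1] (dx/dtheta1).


J[1,1] = -L1*sin(t1) - L2*sin(t1+t2)
= -4.7*sin(53) - 1.8*sin(153)
= -4.5708


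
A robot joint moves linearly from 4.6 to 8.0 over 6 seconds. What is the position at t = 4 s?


s = t/T = 4/6 = 0.6667
p(t) = p0 + (pf-p0)*s
= 4.6 + (8.0 - 4.6) * 0.6667
= 6.8667


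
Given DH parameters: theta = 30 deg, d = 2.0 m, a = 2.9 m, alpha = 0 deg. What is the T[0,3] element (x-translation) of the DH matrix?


T[0,3] = a * cos(theta)
= 2.9 * cos(30 deg)
= 2.9 * 0.866
= 2.5115


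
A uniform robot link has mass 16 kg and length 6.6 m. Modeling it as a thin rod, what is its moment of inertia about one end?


I = (1/3) * m * L^2
= (1/3) * 16 * 6.6^2
= 0.333333 * 16 * 43.56
= 232.32 kg*m^2


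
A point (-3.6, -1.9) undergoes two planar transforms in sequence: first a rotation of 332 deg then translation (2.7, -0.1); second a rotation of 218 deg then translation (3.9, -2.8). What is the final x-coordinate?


After transform 1:
x1 = cos(332)*-3.6 - sin(332)*-1.9 + 2.7 = -1.3706
y1 = sin(332)*-3.6 + cos(332)*-1.9 + -0.1 = -0.0875
After transform 2:
x2 = cos(218)*-1.3706 - sin(218)*-0.0875 + 3.9
= 4.9262


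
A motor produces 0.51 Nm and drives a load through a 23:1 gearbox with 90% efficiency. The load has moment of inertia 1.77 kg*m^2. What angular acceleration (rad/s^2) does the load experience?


tau_out = tau_motor * N * eta
= 0.51 * 23 * 0.9 = 10.557 Nm
alpha = tau_out / I = 10.557 / 1.77
= 5.9644 rad/s^2


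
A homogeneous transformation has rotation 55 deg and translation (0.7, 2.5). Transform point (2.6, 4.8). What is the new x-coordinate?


x' = cos(theta)*px - sin(theta)*py + tx
= 0.5736*2.6 - 0.8192*4.8 + 0.7
= -1.7406


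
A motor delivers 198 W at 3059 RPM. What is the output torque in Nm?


omega = 3059 * 2*pi/60 = 320.3377 rad/s
tau = P / omega = 198 / 320.3377
= 0.6181 Nm


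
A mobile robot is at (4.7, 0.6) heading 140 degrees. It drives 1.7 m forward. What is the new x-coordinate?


x_new = x0 + d*cos(theta)
= 4.7 + 1.7*cos(140)
= 4.7 + -1.3023
= 3.3977


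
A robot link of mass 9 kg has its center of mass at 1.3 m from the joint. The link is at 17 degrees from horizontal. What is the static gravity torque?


tau = m*g*L*cos(angle)
= 9 * 9.81 * 1.3 * cos(17 deg)
= 9 * 9.81 * 1.3 * 0.9563
= 109.7618 Nm


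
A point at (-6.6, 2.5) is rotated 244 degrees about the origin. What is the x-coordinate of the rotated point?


x' = x*cos(theta) - y*sin(theta)
cos(244 deg) = -0.4384, sin(244 deg) = -0.8988
x' = -6.6 * -0.4384 - 2.5 * -0.8988
= 2.8932 - -2.247
= 5.1402


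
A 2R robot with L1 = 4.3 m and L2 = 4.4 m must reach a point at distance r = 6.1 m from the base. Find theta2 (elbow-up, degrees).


cos(theta2) = (r^2 - L1^2 - L2^2) / (2*L1*L2)
cos(theta2) = (37.21 - 18.49 - 19.36) / 37.84
cos(theta2) = -0.016913
theta2 = 90.9691 degrees


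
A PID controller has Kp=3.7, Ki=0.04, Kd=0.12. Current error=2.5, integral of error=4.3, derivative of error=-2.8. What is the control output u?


u = Kp*e + Ki*int(e) + Kd*de/dt
= 3.7*2.5 + 0.04*4.3 + 0.12*(-2.8)
= 9.25 + 0.172 + -0.336
= 9.086


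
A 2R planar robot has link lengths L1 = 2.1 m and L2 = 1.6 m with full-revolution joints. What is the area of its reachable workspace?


r_max = L1 + L2 = 3.7 m
r_min = |L1 - L2| = 0.5 m
Area = pi*(r_max^2 - r_min^2)
= pi*(13.69 - 0.25)
= pi * 13.44
= 42.223 m^2


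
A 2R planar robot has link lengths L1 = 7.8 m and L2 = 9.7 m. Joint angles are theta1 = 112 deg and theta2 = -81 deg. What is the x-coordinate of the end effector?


Convert angles to radians: theta1 = 1.9548, theta2 = -1.4137
x = L1*cos(theta1) + L2*cos(theta1+theta2)
x = -2.9219 + 8.3145
x = 5.3926


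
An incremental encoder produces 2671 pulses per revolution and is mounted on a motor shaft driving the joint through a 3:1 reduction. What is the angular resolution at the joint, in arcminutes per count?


counts per rev = 2671
effective counts at joint = 2671 * 3 = 8013
resolution = 360*60 / 8013
= 2.6956 arcmin/count


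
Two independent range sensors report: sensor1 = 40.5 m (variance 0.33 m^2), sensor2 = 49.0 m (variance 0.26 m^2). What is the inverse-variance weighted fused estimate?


w1 = (1/var1) / (1/var1 + 1/var2)
   = 3.0303 / (3.0303 + 3.8462) = 0.4407
w2 = 1 - w1 = 0.5593
fused = w1*s1 + w2*s2 = 17.8475 + 27.4068
= 45.2542 m


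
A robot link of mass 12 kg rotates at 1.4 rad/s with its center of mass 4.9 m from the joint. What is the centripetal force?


F = m * omega^2 * r
= 12 * 1.4^2 * 4.9
= 12 * 1.96 * 4.9
= 115.248 N


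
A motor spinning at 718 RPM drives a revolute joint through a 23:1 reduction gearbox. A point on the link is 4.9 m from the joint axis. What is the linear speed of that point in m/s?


omega_motor = 718 * 2*pi/60 = 75.1888 rad/s
omega_joint = omega_motor / 23 = 3.2691 rad/s
v = omega_joint * r = 3.2691 * 4.9
= 16.0185 m/s


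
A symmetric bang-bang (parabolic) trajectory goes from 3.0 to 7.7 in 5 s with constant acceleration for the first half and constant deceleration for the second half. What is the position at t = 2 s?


Symmetric rest-to-rest: each phase covers (pf-p0)/2 in time T/2. 0.5*a*(T/2)^2 = (pf-p0)/2 => a = 4*(pf-p0)/T^2
a = 4*(7.7-3.0)/5^2 = 0.752
t = 2 is in the acceleration phase (t <= T/2).
p = p0 + 0.5*a*t^2 = 3.0 + 0.5*0.752*2^2
= 4.504


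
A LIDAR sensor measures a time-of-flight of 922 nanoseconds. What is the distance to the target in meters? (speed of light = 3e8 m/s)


tof = 922 ns = 9.22e-07 s
dist = c * tof / 2
= 3e8 * 9.22e-07 / 2
= 138.3 m


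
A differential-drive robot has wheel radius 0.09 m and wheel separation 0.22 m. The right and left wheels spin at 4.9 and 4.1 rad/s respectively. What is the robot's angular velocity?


vR = r*wR = 0.09*4.9 = 0.441 m/s
vL = r*wL = 0.09*4.1 = 0.369 m/s
v = (vR+vL)/2 = 0.405 m/s
omega = (vR-vL)/L = 0.3273 rad/s
angular velocity = 0.3273 rad/s


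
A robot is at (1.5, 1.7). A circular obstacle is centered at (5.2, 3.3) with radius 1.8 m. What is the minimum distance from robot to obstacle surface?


center_dist = sqrt((1.5-5.2)^2 + (1.7-3.3)^2)
= sqrt(13.69 + 2.56)
= 4.0311
min_dist = center_dist - radius = 4.0311 - 1.8 = 2.2311 m


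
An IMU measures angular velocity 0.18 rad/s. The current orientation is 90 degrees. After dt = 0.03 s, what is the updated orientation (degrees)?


delta_theta = w * dt = 0.18 * 0.03 = 0.0054 rad
= 0.3094 deg
theta_new = 90 + 0.3094 = 90.3094 deg


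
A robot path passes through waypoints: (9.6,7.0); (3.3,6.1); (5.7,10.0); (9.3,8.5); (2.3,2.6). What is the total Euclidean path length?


Segment lengths:
  seg1 = sqrt((-6.3)^2 + (-0.9)^2) = 6.364
  seg2 = sqrt((2.4)^2 + (3.9)^2) = 4.5793
  seg3 = sqrt((3.6)^2 + (-1.5)^2) = 3.9
  seg4 = sqrt((-7.0)^2 + (-5.9)^2) = 9.1548
Total = 23.998


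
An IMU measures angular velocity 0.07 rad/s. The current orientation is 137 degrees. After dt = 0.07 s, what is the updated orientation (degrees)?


delta_theta = w * dt = 0.07 * 0.07 = 0.0049 rad
= 0.2807 deg
theta_new = 137 + 0.2807 = 137.2807 deg


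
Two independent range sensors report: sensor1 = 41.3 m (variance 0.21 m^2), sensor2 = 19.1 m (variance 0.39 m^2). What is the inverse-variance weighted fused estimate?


w1 = (1/var1) / (1/var1 + 1/var2)
   = 4.7619 / (4.7619 + 2.5641) = 0.65
w2 = 1 - w1 = 0.35
fused = w1*s1 + w2*s2 = 26.845 + 6.685
= 33.53 m


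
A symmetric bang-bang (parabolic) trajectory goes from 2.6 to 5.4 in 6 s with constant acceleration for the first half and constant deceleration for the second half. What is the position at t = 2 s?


Symmetric rest-to-rest: each phase covers (pf-p0)/2 in time T/2. 0.5*a*(T/2)^2 = (pf-p0)/2 => a = 4*(pf-p0)/T^2
a = 4*(5.4-2.6)/6^2 = 0.3111
t = 2 is in the acceleration phase (t <= T/2).
p = p0 + 0.5*a*t^2 = 2.6 + 0.5*0.3111*2^2
= 3.2222


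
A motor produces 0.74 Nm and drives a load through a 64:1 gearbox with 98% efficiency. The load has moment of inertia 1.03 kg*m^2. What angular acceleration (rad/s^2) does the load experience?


tau_out = tau_motor * N * eta
= 0.74 * 64 * 0.98 = 46.4128 Nm
alpha = tau_out / I = 46.4128 / 1.03
= 45.061 rad/s^2


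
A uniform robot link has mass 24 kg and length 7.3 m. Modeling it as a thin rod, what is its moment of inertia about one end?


I = (1/3) * m * L^2
= (1/3) * 24 * 7.3^2
= 0.333333 * 24 * 53.29
= 426.32 kg*m^2


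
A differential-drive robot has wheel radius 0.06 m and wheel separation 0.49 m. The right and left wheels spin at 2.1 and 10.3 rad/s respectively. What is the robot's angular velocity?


vR = r*wR = 0.06*2.1 = 0.126 m/s
vL = r*wL = 0.06*10.3 = 0.618 m/s
v = (vR+vL)/2 = 0.372 m/s
omega = (vR-vL)/L = -1.0041 rad/s
angular velocity = -1.0041 rad/s


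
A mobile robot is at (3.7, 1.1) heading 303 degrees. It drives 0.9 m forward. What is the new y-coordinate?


y_new = y0 + d*sin(theta)
= 1.1 + 0.9*sin(303)
= 1.1 + -0.7548
= 0.3452


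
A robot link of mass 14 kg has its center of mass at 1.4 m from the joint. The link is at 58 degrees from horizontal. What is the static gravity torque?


tau = m*g*L*cos(angle)
= 14 * 9.81 * 1.4 * cos(58 deg)
= 14 * 9.81 * 1.4 * 0.5299
= 101.8908 Nm


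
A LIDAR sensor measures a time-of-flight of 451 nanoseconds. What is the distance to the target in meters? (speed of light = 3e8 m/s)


tof = 451 ns = 4.51e-07 s
dist = c * tof / 2
= 3e8 * 4.51e-07 / 2
= 67.65 m


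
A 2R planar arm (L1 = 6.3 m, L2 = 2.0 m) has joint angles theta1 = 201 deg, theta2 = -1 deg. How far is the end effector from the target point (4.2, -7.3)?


End effector via forward kinematics:
x = L1*cos(t1) + L2*cos(t1+t2) = -7.7609
y = L1*sin(t1) + L2*sin(t1+t2) = -2.9418
Distance to target:
d = sqrt((4.2 - -7.7609)^2 + (-7.3 - -2.9418)^2)
= sqrt(143.0641 + 18.9943)
= 12.7302 m


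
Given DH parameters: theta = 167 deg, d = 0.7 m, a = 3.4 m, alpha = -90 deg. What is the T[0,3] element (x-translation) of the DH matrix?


T[0,3] = a * cos(theta)
= 3.4 * cos(167 deg)
= 3.4 * -0.9744
= -3.3129


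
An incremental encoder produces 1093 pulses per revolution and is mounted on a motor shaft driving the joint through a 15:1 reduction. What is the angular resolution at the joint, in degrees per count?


counts per rev = 1093
effective counts at joint = 1093 * 15 = 16395
resolution = 360 / 16395
= 0.022 deg/count


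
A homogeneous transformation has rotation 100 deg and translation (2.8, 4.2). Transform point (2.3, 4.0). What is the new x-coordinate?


x' = cos(theta)*px - sin(theta)*py + tx
= -0.1736*2.3 - 0.9848*4.0 + 2.8
= -1.5386


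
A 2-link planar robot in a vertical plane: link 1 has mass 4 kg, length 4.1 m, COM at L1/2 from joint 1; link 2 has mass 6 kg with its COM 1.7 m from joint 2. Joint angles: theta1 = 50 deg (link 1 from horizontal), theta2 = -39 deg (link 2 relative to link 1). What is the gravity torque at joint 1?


Horizontal distance from joint 1 to link-1 COM:
  x_c1 = (L1/2)*cos(t1) = 2.05 * 0.6428 = 1.3177 m
Horizontal distance from joint 1 to link-2 COM:
  x_c2 = L1*cos(t1) + Lc2*cos(t1+t2)
       = 4.1*0.6428 + 1.7*0.9816 = 4.3042 m
tau1 = m1*g*x_c1 + m2*g*x_c2
     = 4*9.81*1.3177 + 6*9.81*4.3042
     = 51.7071 + 253.3449
     = 305.0521 Nm


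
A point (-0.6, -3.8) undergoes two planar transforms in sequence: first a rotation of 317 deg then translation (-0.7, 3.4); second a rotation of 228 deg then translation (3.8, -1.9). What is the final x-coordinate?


After transform 1:
x1 = cos(317)*-0.6 - sin(317)*-3.8 + -0.7 = -3.7304
y1 = sin(317)*-0.6 + cos(317)*-3.8 + 3.4 = 1.0301
After transform 2:
x2 = cos(228)*-3.7304 - sin(228)*1.0301 + 3.8
= 7.0616


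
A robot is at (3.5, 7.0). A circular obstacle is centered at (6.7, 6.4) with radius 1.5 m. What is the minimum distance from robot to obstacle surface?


center_dist = sqrt((3.5-6.7)^2 + (7.0-6.4)^2)
= sqrt(10.24 + 0.36)
= 3.2558
min_dist = center_dist - radius = 3.2558 - 1.5 = 1.7558 m


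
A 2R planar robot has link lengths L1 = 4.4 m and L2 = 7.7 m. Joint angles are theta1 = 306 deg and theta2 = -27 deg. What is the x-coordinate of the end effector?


Convert angles to radians: theta1 = 5.3407, theta2 = -0.4712
x = L1*cos(theta1) + L2*cos(theta1+theta2)
x = 2.5863 + 1.2045
x = 3.7908


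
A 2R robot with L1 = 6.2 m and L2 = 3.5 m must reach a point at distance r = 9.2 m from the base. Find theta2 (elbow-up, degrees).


cos(theta2) = (r^2 - L1^2 - L2^2) / (2*L1*L2)
cos(theta2) = (84.64 - 38.44 - 12.25) / 43.4
cos(theta2) = 0.782258
theta2 = 38.5322 degrees


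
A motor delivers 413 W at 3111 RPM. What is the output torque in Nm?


omega = 3111 * 2*pi/60 = 325.7832 rad/s
tau = P / omega = 413 / 325.7832
= 1.2677 Nm


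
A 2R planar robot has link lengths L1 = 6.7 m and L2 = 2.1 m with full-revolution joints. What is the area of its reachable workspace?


r_max = L1 + L2 = 8.8 m
r_min = |L1 - L2| = 4.6 m
Area = pi*(r_max^2 - r_min^2)
= pi*(77.44 - 21.16)
= pi * 56.28
= 176.8088 m^2


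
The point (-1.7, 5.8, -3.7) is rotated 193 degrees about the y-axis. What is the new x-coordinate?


Rotation about y-axis: x' = x*cos(theta) + z*sin(theta)
= -1.7 * -0.9744 + -3.7 * -0.225
= 2.4887


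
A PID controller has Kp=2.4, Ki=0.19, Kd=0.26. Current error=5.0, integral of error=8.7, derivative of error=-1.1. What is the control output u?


u = Kp*e + Ki*int(e) + Kd*de/dt
= 2.4*5.0 + 0.19*8.7 + 0.26*(-1.1)
= 12.0 + 1.653 + -0.286
= 13.367


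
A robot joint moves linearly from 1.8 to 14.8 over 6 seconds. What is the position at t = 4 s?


s = t/T = 4/6 = 0.6667
p(t) = p0 + (pf-p0)*s
= 1.8 + (14.8 - 1.8) * 0.6667
= 10.4667


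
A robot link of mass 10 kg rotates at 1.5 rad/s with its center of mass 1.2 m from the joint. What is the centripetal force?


F = m * omega^2 * r
= 10 * 1.5^2 * 1.2
= 10 * 2.25 * 1.2
= 27.0 N


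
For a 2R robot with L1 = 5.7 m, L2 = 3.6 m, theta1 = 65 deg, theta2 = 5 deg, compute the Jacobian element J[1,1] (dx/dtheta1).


J[1,1] = -L1*sin(t1) - L2*sin(t1+t2)
= -5.7*sin(65) - 3.6*sin(70)
= -8.5488


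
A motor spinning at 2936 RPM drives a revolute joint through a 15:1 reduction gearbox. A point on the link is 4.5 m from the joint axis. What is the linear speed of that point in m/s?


omega_motor = 2936 * 2*pi/60 = 307.4572 rad/s
omega_joint = omega_motor / 15 = 20.4971 rad/s
v = omega_joint * r = 20.4971 * 4.5
= 92.2372 m/s


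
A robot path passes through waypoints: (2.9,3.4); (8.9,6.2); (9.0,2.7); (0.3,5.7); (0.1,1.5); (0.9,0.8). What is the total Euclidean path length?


Segment lengths:
  seg1 = sqrt((6.0)^2 + (2.8)^2) = 6.6212
  seg2 = sqrt((0.1)^2 + (-3.5)^2) = 3.5014
  seg3 = sqrt((-8.7)^2 + (3.0)^2) = 9.2027
  seg4 = sqrt((-0.2)^2 + (-4.2)^2) = 4.2048
  seg5 = sqrt((0.8)^2 + (-0.7)^2) = 1.063
Total = 24.5931


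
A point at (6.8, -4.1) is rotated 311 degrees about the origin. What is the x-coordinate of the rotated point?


x' = x*cos(theta) - y*sin(theta)
cos(311 deg) = 0.6561, sin(311 deg) = -0.7547
x' = 6.8 * 0.6561 - -4.1 * -0.7547
= 4.4612 - 3.0943
= 1.3669


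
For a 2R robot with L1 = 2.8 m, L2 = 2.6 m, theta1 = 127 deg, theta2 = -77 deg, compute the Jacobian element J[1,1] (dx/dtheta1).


J[1,1] = -L1*sin(t1) - L2*sin(t1+t2)
= -2.8*sin(127) - 2.6*sin(50)
= -4.2279


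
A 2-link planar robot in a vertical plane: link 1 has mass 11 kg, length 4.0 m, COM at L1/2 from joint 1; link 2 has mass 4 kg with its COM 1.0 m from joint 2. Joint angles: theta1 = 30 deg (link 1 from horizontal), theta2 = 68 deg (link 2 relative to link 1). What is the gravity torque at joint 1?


Horizontal distance from joint 1 to link-1 COM:
  x_c1 = (L1/2)*cos(t1) = 2.0 * 0.866 = 1.7321 m
Horizontal distance from joint 1 to link-2 COM:
  x_c2 = L1*cos(t1) + Lc2*cos(t1+t2)
       = 4.0*0.866 + 1.0*-0.1392 = 3.3249 m
tau1 = m1*g*x_c1 + m2*g*x_c2
     = 11*9.81*1.7321 + 4*9.81*3.3249
     = 186.9056 + 130.4702
     = 317.3758 Nm


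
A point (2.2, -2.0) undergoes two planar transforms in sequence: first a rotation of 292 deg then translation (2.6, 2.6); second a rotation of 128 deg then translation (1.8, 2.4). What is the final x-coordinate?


After transform 1:
x1 = cos(292)*2.2 - sin(292)*-2.0 + 2.6 = 1.5698
y1 = sin(292)*2.2 + cos(292)*-2.0 + 2.6 = -0.189
After transform 2:
x2 = cos(128)*1.5698 - sin(128)*-0.189 + 1.8
= 0.9825


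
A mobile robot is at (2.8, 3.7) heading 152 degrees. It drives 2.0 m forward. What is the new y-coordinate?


y_new = y0 + d*sin(theta)
= 3.7 + 2.0*sin(152)
= 3.7 + 0.9389
= 4.6389


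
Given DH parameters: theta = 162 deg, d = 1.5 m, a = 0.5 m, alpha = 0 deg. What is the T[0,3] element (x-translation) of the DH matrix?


T[0,3] = a * cos(theta)
= 0.5 * cos(162 deg)
= 0.5 * -0.9511
= -0.4755


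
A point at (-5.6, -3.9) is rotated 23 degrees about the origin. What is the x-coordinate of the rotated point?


x' = x*cos(theta) - y*sin(theta)
cos(23 deg) = 0.9205, sin(23 deg) = 0.3907
x' = -5.6 * 0.9205 - -3.9 * 0.3907
= -5.1548 - -1.5239
= -3.631


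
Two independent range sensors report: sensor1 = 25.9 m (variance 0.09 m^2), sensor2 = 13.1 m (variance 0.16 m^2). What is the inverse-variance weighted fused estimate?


w1 = (1/var1) / (1/var1 + 1/var2)
   = 11.1111 / (11.1111 + 6.25) = 0.64
w2 = 1 - w1 = 0.36
fused = w1*s1 + w2*s2 = 16.576 + 4.716
= 21.292 m


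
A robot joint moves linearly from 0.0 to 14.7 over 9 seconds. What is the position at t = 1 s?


s = t/T = 1/9 = 0.1111
p(t) = p0 + (pf-p0)*s
= 0.0 + (14.7 - 0.0) * 0.1111
= 1.6333


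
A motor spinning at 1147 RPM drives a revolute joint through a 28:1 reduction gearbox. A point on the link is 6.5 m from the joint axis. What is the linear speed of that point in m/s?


omega_motor = 1147 * 2*pi/60 = 120.1136 rad/s
omega_joint = omega_motor / 28 = 4.2898 rad/s
v = omega_joint * r = 4.2898 * 6.5
= 27.8835 m/s


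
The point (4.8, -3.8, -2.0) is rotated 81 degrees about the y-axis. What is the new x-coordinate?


Rotation about y-axis: x' = x*cos(theta) + z*sin(theta)
= 4.8 * 0.1564 + -2.0 * 0.9877
= -1.2245


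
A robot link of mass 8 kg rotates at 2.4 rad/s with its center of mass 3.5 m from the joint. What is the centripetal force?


F = m * omega^2 * r
= 8 * 2.4^2 * 3.5
= 8 * 5.76 * 3.5
= 161.28 N


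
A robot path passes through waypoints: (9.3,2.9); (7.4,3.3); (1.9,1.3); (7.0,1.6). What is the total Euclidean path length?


Segment lengths:
  seg1 = sqrt((-1.9)^2 + (0.4)^2) = 1.9416
  seg2 = sqrt((-5.5)^2 + (-2.0)^2) = 5.8523
  seg3 = sqrt((5.1)^2 + (0.3)^2) = 5.1088
Total = 12.9028


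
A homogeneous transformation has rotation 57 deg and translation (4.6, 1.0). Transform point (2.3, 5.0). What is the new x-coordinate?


x' = cos(theta)*px - sin(theta)*py + tx
= 0.5446*2.3 - 0.8387*5.0 + 4.6
= 1.6593


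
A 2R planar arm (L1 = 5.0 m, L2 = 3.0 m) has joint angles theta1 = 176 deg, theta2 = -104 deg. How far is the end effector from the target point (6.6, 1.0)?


End effector via forward kinematics:
x = L1*cos(t1) + L2*cos(t1+t2) = -4.0608
y = L1*sin(t1) + L2*sin(t1+t2) = 3.202
Distance to target:
d = sqrt((6.6 - -4.0608)^2 + (1.0 - 3.202)^2)
= sqrt(113.652 + 4.8486)
= 10.8858 m


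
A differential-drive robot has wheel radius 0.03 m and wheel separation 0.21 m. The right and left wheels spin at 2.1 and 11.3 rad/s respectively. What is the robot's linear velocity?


vR = r*wR = 0.03*2.1 = 0.063 m/s
vL = r*wL = 0.03*11.3 = 0.339 m/s
v = (vR+vL)/2 = 0.201 m/s
omega = (vR-vL)/L = -1.3143 rad/s
linear velocity = 0.201 m/s


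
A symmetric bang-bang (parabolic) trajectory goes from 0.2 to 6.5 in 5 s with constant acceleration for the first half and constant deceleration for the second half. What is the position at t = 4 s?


Symmetric rest-to-rest: each phase covers (pf-p0)/2 in time T/2. 0.5*a*(T/2)^2 = (pf-p0)/2 => a = 4*(pf-p0)/T^2
a = 4*(6.5-0.2)/5^2 = 1.008
t = 4 is in the deceleration phase (t > T/2).
p = pf - 0.5*a*(T-t)^2 = 6.5 - 0.5*1.008*1^2
= 5.996


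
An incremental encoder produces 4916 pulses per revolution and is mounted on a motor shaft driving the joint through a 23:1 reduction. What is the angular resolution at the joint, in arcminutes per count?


counts per rev = 4916
effective counts at joint = 4916 * 23 = 113068
resolution = 360*60 / 113068
= 0.191 arcmin/count
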